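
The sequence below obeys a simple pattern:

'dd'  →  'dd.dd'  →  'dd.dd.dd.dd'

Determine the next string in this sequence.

Every step duplicates the string with '.' between the halves.
One more doubling of dd.dd.dd.dd gives the answer.

dd.dd.dd.dd.dd.dd.dd.dd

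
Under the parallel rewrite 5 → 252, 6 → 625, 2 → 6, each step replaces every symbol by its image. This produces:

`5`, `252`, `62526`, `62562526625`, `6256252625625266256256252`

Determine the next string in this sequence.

Rewriting the 25 symbols of 6256252625625266256256252 one by one yields 625 6 252 625 6 252 6 625 6 252 625 6 252 6 625 625 6 252 625 6 252 625 6 252 6; concatenated:

6256252625625266256252625625266256256252625625262562526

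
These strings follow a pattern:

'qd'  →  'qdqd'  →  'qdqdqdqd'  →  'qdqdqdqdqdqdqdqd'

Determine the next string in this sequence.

s(k+1) = s(k)·s(k) — each term doubles the last.
So the next term is two copies of qdqdqdqdqdqdqdqd.

qdqdqdqdqdqdqdqdqdqdqdqdqdqdqdqd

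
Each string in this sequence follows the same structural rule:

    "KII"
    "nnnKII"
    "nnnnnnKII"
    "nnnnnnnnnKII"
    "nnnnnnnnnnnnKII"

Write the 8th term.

Every step adds nnn at the front: s(k+1) = nnn·s(k).
From nnnnnnnnnnnnKII, 3 further steps: nnnnnnnnnnnnKII → nnnnnnnnnnnnnnnKII → nnnnnnnnnnnnnnnnnnKII → (answer).

nnnnnnnnnnnnnnnnnnnnnKII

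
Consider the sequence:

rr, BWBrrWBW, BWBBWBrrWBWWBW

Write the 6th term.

s(k+1) = BWB·s(k)·WBW, so each term gains BWB as a prefix and WBW as a suffix.
From BWBBWBrrWBWWBW, 3 further steps: BWBBWBrrWBWWBW → BWBBWBBWBrrWBWWBWWBW → BWBBWBBWBBWBrrWBWWBWWBWWBW → (answer).

BWBBWBBWBBWBBWBrrWBWWBWWBWWBWWBW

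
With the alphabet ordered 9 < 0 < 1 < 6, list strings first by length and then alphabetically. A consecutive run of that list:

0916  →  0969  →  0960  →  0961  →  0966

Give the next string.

The successor of 0966 increments the rightmost position that isn't already 6 and resets every position after it to 9.

0099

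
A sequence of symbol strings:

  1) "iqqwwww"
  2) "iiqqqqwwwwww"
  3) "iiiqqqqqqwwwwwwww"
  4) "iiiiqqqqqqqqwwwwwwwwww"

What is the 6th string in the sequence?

iiiiiiqqqqqqqqqqqqwwwwwwwwwwwwww

Reading off run lengths: i runs 1, 2, 3, 4; q runs 2, 4, 6, 8; w runs 4, 6, 8, 10 — each is linear in n (n = 1, 2, …).
Setting n = 6 gives 6, 12, 14 characters in each block.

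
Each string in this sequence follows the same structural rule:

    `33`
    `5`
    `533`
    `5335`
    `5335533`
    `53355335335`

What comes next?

From term 3 onward, concatenate the last term with the second-to-last: 5·33 = 533, 533·5 = 5335, …
Continuing: 53355335335 · 5335533 gives term 7.

533553353355335533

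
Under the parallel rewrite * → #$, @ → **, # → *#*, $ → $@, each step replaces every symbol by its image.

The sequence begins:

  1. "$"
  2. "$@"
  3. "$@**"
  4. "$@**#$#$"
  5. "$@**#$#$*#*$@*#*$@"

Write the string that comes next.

Rewriting the 18 symbols of $@**#$#$*#*$@*#*$@ one by one yields $@ ** #$ #$ *#* $@ *#* $@ #$ *#* #$ $@ ** #$ *#* #$ $@ **; concatenated:

$@**#$#$*#*$@*#*$@#$*#*#$$@**#$*#*#$$@**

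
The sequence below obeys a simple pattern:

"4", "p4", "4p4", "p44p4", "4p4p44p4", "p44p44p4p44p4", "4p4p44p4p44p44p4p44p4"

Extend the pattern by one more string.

p44p44p4p44p44p4p44p4p44p44p4p44p4

This is a Fibonacci-style word recurrence s(k) = s(k−2)·s(k−1): e.g. 4·p4 = 4p4.
Continuing: p44p44p4p44p4 · 4p4p44p4p44p44p4p44p4 gives term 8.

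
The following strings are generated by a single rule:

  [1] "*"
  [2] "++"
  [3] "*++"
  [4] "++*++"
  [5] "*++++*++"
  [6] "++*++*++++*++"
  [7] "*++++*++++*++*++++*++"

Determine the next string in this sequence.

++*++*++++*++*++++*++++*++*++++*++

Each term (from the third on) is the two preceding terms concatenated in order: term 3 = *·++ = *++.
The next term joins ++*++*++++*++ and *++++*++++*++*++++*++.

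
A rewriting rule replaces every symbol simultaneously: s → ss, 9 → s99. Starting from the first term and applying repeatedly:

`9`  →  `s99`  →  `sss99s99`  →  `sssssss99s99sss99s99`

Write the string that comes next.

sssssssssssssss99s99sss99s99sssssss99s99sss99s99

Applying the rule to each of the 20 symbols of sssssss99s99sss99s99 gives the pieces ss ss ss ss ss ss ss s99 s99 ss s99 s99 ss ss ss s99 s99 ss s99 s99, which concatenate to the answer.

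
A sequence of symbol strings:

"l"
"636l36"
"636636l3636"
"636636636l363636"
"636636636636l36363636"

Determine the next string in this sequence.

Each term wraps the previous one in 636 on the left and 36 on the right.
Applying this once more to 636636636636l36363636:

636636636636636l3636363636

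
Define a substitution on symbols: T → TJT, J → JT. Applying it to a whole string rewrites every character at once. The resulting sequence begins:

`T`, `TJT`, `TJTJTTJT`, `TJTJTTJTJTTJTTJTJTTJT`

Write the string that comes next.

TJTJTTJTJTTJTTJTJTTJTJTTJTTJTJTTJTTJTJTTJTJTTJTTJTJTTJT

Replace each of the 21 characters of TJTJTTJTJTTJTTJTJTTJT in place — TJT JT TJT JT TJT TJT JT TJT JT TJT TJT JT TJT TJT JT TJT JT TJT TJT JT TJT — and concatenate.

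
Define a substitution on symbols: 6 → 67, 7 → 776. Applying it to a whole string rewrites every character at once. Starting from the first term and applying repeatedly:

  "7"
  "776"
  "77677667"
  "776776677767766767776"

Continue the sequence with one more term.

7767766777677667677767767766777677667677766777677677667

Applying the rule to each of the 21 symbols of 776776677767766767776 gives the pieces 776 776 67 776 776 67 67 776 776 776 67 776 776 67 67 776 67 776 776 776 67, which concatenate to the answer.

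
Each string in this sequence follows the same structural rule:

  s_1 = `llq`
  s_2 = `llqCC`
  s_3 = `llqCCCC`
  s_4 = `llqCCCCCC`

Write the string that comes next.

Each term is the previous one with CC appended.
Applying this once more to llqCCCCCC:

llqCCCCCCCC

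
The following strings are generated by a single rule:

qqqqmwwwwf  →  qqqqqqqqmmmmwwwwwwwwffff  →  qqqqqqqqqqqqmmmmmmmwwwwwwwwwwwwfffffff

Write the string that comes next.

Each string has the form q^{4n} m^{3n-2} w^{4n} f^{3n-2} (n = 1, 2, …).
At n = 4 the blocks have lengths 16, 10, 16, 10.

qqqqqqqqqqqqqqqqmmmmmmmmmmwwwwwwwwwwwwwwwwffffffffff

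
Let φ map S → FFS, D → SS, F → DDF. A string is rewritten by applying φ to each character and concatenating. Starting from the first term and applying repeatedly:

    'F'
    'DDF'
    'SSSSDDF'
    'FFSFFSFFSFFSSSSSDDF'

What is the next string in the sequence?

DDFDDFFFSDDFDDFFFSDDFDDFFFSDDFDDFFFSFFSFFSFFSFFSSSSSDDF

Replace each of the 19 characters of FFSFFSFFSFFSSSSSDDF in place — DDF DDF FFS DDF DDF FFS DDF DDF FFS DDF DDF FFS FFS FFS FFS FFS SS SS DDF — and concatenate.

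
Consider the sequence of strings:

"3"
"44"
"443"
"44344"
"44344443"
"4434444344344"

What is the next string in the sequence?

From term 3 onward, concatenate the last term with the second-to-last: 44·3 = 443, 443·44 = 44344, …
So term 7 is 4434444344344·44344443.

443444434434444344443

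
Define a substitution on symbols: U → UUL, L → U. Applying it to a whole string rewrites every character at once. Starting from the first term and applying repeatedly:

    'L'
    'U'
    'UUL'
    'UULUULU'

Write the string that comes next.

Apply φ to UULUULU symbol by symbol: U→UUL, U→UUL, L→U, U→UUL, U→UUL, L→U, U→UUL; joined: UUL UUL U UUL UUL U UUL.

UULUULUUULUULUUUL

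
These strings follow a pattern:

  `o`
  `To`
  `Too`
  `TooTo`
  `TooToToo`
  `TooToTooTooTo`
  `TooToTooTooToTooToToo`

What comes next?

TooToTooTooToTooToTooTooToTooTooTo

From term 3 onward, concatenate the last term with the second-to-last: To·o = Too, Too·To = TooTo, …
The next term joins TooToTooTooToTooToToo and TooToTooTooTo.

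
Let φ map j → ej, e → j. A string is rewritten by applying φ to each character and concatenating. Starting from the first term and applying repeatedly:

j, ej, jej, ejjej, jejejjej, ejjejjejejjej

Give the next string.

Rewriting the 13 symbols of ejjejjejejjej one by one yields j ej ej j ej ej j ej j ej ej j ej; concatenated:

jejejjejejjejjejejjej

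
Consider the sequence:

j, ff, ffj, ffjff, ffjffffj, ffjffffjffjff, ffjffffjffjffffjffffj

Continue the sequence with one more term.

From term 3 onward, concatenate the last term with the second-to-last: ff·j = ffj, ffj·ff = ffjff, …
So term 8 is ffjffffjffjffffjffffj·ffjffffjffjff.

ffjffffjffjffffjffffjffjffffjffjff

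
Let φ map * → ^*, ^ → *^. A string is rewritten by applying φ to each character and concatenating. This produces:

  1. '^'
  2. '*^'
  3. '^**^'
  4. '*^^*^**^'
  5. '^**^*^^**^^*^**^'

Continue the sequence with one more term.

*^^*^**^^**^*^^*^**^*^^**^^*^**^

φ(^**^*^^**^^*^**^) expands symbol-by-symbol to *^ ^* ^* *^ ^* *^ *^ ^* ^* *^ *^ ^* *^ ^* ^* *^; joining the 16 pieces gives the next term.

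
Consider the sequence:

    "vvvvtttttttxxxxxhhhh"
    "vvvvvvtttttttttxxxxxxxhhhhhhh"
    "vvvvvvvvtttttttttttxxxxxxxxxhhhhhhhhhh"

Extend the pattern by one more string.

vvvvvvvvvvtttttttttttttxxxxxxxxxxxhhhhhhhhhhhhh

Term n consists of 2n v's, followed by 2n+3 t's, followed by 2n+1 x's, followed by 3n-2 h's, where the shown terms are n = 2, 3, 4.
For the next term, n = 5, so the run lengths are 10, 13, 11, 13.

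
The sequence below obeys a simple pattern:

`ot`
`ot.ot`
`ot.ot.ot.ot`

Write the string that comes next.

s(k+1) = s(k)·.·s(k) — each term doubles the last with '.' between the halves.
Doubling ot.ot.ot.ot with '.' between the halves:

ot.ot.ot.ot.ot.ot.ot.ot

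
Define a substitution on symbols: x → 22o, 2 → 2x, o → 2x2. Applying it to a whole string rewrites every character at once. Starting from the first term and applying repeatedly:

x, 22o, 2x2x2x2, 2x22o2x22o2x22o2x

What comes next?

2x22o2x2x2x22x22o2x2x2x22x22o2x2x2x22x22o

Replace each of the 17 characters of 2x22o2x22o2x22o2x in place — 2x 22o 2x 2x 2x2 2x 22o 2x 2x 2x2 2x 22o 2x 2x 2x2 2x 22o — and concatenate.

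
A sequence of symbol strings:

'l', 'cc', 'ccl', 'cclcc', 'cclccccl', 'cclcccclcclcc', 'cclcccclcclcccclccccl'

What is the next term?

cclcccclcclcccclcccclcclcccclcclcc

From term 3 onward, concatenate the last term with the second-to-last: cc·l = ccl, ccl·cc = cclcc, …
Continuing: cclcccclcclcccclccccl · cclcccclcclcc gives term 8.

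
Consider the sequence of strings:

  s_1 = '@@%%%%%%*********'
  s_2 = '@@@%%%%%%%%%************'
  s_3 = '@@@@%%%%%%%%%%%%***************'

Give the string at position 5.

@@@@@@%%%%%%%%%%%%%%%%%%*********************

Term n consists of n @'s, followed by 3n %'s, followed by 3n+3 *'s, where the shown terms are n = 2, 3, 4.
At n = 6 the blocks have lengths 6, 18, 21.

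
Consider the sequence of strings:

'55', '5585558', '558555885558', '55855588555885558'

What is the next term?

Every step adds 85558 to the end: s(k+1) = s(k)·85558.
Applying this once more to 55855588555885558:

5585558855588555885558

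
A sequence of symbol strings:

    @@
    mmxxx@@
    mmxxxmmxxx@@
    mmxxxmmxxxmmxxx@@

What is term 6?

mmxxxmmxxxmmxxxmmxxxmmxxx@@

The strings grow by a fixed prefix mmxxx each time.
From mmxxxmmxxxmmxxx@@, 2 further steps: mmxxxmmxxxmmxxx@@ → mmxxxmmxxxmmxxxmmxxx@@ → (answer).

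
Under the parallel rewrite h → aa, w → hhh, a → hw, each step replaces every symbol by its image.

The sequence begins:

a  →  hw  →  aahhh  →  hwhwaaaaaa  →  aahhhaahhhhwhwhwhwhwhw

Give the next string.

Rewriting the 22 symbols of aahhhaahhhhwhwhwhwhwhw one by one yields hw hw aa aa aa hw hw aa aa aa aa hhh aa hhh aa hhh aa hhh aa hhh aa hhh; concatenated:

hwhwaaaaaahwhwaaaaaaaahhhaahhhaahhhaahhhaahhhaahhh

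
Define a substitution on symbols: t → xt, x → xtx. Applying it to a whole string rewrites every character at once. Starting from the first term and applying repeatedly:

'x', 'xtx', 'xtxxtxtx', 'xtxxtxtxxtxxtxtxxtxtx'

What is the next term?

Applying the rule to each of the 21 symbols of xtxxtxtxxtxxtxtxxtxtx gives the pieces xtx xt xtx xtx xt xtx xt xtx xtx xt xtx xtx xt xtx xt xtx xtx xt xtx xt xtx, which concatenate to the answer.

xtxxtxtxxtxxtxtxxtxtxxtxxtxtxxtxxtxtxxtxtxxtxxtxtxxtxtx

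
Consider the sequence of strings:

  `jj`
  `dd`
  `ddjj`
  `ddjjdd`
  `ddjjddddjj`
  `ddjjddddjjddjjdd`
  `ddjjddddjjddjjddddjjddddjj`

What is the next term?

ddjjddddjjddjjddddjjddddjjddjjddddjjddjjdd

From term 3 onward, concatenate the last term with the second-to-last: dd·jj = ddjj, ddjj·dd = ddjjdd, …
The next term joins ddjjddddjjddjjddddjjddddjj and ddjjddddjjddjjdd.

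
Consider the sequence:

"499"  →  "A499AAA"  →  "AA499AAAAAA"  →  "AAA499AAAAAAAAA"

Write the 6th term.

s(k+1) = A·s(k)·AAA, so each term gains A as a prefix and AAA as a suffix.
From AAA499AAAAAAAAA, 2 further steps: AAA499AAAAAAAAA → AAAA499AAAAAAAAAAAA → (answer).

AAAAA499AAAAAAAAAAAAAAA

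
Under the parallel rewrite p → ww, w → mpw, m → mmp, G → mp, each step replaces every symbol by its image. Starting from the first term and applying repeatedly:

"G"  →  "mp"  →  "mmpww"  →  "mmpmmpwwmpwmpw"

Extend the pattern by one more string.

Replace each of the 14 characters of mmpmmpwwmpwmpw in place — mmp mmp ww mmp mmp ww mpw mpw mmp ww mpw mmp ww mpw — and concatenate.

mmpmmpwwmmpmmpwwmpwmpwmmpwwmpwmmpwwmpw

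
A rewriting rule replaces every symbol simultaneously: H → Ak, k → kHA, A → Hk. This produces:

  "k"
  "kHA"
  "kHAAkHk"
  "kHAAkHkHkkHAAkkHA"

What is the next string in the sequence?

Rewriting the 17 symbols of kHAAkHkHkkHAAkkHA one by one yields kHA Ak Hk Hk kHA Ak kHA Ak kHA kHA Ak Hk Hk kHA kHA Ak Hk; concatenated:

kHAAkHkHkkHAAkkHAAkkHAkHAAkHkHkkHAkHAAkHk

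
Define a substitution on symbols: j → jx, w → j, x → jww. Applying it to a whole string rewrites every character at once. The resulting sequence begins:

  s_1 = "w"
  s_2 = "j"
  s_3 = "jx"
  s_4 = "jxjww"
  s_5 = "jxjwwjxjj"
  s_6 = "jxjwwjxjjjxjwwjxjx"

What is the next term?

Applying the rule to each of the 18 symbols of jxjwwjxjjjxjwwjxjx gives the pieces jx jww jx j j jx jww jx jx jx jww jx j j jx jww jx jww, which concatenate to the answer.

jxjwwjxjjjxjwwjxjxjxjwwjxjjjxjwwjxjww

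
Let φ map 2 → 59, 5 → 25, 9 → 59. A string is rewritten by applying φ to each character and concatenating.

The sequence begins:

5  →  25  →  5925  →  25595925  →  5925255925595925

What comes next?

Rewriting the 16 symbols of 5925255925595925 one by one yields 25 59 59 25 59 25 25 59 59 25 25 59 25 59 59 25; concatenated:

25595925592525595925255925595925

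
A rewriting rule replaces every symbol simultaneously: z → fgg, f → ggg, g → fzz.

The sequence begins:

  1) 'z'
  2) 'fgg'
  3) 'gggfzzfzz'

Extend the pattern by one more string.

Apply φ to gggfzzfzz symbol by symbol: g→fzz, g→fzz, g→fzz, f→ggg, z→fgg, z→fgg, f→ggg, z→fgg, z→fgg; joined: fzz fzz fzz ggg fgg fgg ggg fgg fgg.

fzzfzzfzzgggfggfgggggfggfgg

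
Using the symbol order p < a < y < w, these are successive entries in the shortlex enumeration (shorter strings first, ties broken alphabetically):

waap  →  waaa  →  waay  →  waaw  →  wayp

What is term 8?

wayw

Stepping forward 3 times from wayp: wayp → waya → wayy, then the target.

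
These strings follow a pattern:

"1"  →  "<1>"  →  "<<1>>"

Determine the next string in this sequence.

<<<1>>>

Every step adds < to the front and > to the end of the previous string.
So the next term is <·<<1>>·>.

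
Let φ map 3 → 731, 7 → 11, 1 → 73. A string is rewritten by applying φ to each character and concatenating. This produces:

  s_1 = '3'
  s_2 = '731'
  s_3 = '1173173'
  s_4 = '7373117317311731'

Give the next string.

Rewriting the 16 symbols of 7373117317311731 one by one yields 11 731 11 731 73 73 11 731 73 11 731 73 73 11 731 73; concatenated:

1173111731737311731731173173731173173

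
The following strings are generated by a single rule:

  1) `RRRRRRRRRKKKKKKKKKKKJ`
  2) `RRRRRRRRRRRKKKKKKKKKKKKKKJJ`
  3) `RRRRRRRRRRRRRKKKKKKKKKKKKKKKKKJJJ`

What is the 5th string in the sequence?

Each string has the form R^{2n+3} K^{3n+2} J^{n-2}, where the shown terms are n = 3, 4, 5.
Setting n = 7 gives 17, 23, 5 characters in each block.

RRRRRRRRRRRRRRRRRKKKKKKKKKKKKKKKKKKKKKKKJJJJJ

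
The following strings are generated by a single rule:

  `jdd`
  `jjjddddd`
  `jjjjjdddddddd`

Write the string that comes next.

Each string has the form j^{2n-1} d^{3n-1} (n = 1, 2, …).
Setting n = 4 gives 7, 11 characters in each block.

jjjjjjjddddddddddd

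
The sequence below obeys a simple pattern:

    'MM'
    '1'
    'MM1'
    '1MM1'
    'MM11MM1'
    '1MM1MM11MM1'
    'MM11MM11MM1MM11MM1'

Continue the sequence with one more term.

1MM1MM11MM1MM11MM11MM1MM11MM1

Each term (from the third on) is the two preceding terms concatenated in order: term 3 = MM·1 = MM1.
So term 8 is 1MM1MM11MM1·MM11MM11MM1MM11MM1.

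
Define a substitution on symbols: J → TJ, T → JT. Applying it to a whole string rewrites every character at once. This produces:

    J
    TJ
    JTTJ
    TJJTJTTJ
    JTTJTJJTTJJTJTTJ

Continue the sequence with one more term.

TJJTJTTJJTTJTJJTJTTJTJJTTJJTJTTJ

Replace each of the 16 characters of JTTJTJJTTJJTJTTJ in place — TJ JT JT TJ JT TJ TJ JT JT TJ TJ JT TJ JT JT TJ — and concatenate.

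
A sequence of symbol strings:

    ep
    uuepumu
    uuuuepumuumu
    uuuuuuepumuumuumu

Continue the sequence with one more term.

s(k+1) = uu·s(k)·umu, so each term gains uu as a prefix and umu as a suffix.
Applying this once more to uuuuuuepumuumuumu:

uuuuuuuuepumuumuumuumu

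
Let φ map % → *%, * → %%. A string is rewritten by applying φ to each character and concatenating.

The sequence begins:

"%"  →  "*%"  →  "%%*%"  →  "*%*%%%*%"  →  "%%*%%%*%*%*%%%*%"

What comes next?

Replace each of the 16 characters of %%*%%%*%*%*%%%*% in place — *% *% %% *% *% *% %% *% %% *% %% *% *% *% %% *% — and concatenate.

*%*%%%*%*%*%%%*%%%*%%%*%*%*%%%*%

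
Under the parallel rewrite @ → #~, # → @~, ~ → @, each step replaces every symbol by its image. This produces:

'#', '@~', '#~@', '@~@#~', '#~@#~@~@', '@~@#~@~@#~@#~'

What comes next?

Replace each of the 13 characters of @~@#~@~@#~@#~ in place — #~ @ #~ @~ @ #~ @ #~ @~ @ #~ @~ @ — and concatenate.

#~@#~@~@#~@#~@~@#~@~@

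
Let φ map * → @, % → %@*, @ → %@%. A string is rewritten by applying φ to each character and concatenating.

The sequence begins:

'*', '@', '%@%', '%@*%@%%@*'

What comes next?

Apply φ to %@*%@%%@* symbol by symbol: %→%@*, @→%@%, *→@, %→%@*, @→%@%, %→%@*, %→%@*, @→%@%, *→@; joined: %@* %@% @ %@* %@% %@* %@* %@% @.

%@*%@%@%@*%@%%@*%@*%@%@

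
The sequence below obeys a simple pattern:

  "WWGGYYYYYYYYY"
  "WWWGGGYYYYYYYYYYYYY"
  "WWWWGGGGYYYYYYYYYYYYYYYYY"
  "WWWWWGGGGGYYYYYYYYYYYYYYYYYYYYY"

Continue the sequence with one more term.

Reading off run lengths: W runs 2, 3, 4, 5; G runs 2, 3, 4, 5; Y runs 9, 13, 17, 21 — each is linear in n, where the shown terms are n = 2, 3, 4, 5.
Setting n = 6 gives 6, 6, 25 characters in each block.

WWWWWWGGGGGGYYYYYYYYYYYYYYYYYYYYYYYYY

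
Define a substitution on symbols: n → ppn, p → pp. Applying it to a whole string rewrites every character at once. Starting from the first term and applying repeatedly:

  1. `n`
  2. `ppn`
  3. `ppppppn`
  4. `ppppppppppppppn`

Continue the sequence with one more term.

Rewriting the 15 symbols of ppppppppppppppn one by one yields pp pp pp pp pp pp pp pp pp pp pp pp pp pp ppn; concatenated:

ppppppppppppppppppppppppppppppn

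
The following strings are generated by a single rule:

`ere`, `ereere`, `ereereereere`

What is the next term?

ereereereereereereereere

Each string is two copies of the previous one concatenated.
So the next term is two copies of ereereereere.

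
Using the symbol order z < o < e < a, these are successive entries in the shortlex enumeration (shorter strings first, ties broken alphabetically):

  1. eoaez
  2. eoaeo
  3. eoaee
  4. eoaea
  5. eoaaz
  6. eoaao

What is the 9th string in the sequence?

eezzz

Stepping forward 3 times from eoaao: eoaao → eoaae → eoaaa, then the target.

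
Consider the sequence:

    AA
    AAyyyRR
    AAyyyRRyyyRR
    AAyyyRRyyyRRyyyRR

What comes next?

The strings grow by a fixed suffix yyyRR each time.
So the next term is AAyyyRRyyyRRyyyRR·yyyRR.

AAyyyRRyyyRRyyyRRyyyRR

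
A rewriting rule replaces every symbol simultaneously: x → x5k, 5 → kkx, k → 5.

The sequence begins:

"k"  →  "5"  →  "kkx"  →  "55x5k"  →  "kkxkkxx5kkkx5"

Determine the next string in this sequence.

Rewriting the 13 symbols of kkxkkxx5kkkx5 one by one yields 5 5 x5k 5 5 x5k x5k kkx 5 5 5 x5k kkx; concatenated:

55x5k55x5kx5kkkx555x5kkkx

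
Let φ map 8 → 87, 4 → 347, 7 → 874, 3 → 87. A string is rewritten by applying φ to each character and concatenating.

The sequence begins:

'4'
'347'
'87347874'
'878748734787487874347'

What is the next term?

φ(878748734787487874347) expands symbol-by-symbol to 87 874 87 874 347 87 874 87 347 874 87 874 347 87 874 87 874 347 87 347 874; joining the 21 pieces gives the next term.

8787487874347878748734787487874347878748787434787347874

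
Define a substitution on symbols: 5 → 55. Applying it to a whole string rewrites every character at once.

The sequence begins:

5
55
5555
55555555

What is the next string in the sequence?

Expanding 55555555: 5→55, 5→55, 5→55, 5→55, 5→55, 5→55, 5→55, 5→55. Concatenated: 55 55 55 55 55 55 55 55.

5555555555555555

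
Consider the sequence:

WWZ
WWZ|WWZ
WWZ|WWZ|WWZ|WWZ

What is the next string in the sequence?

WWZ|WWZ|WWZ|WWZ|WWZ|WWZ|WWZ|WWZ

Every step duplicates the string with '|' between the halves.
So the next term is two copies of WWZ|WWZ|WWZ|WWZ with '|' between the halves.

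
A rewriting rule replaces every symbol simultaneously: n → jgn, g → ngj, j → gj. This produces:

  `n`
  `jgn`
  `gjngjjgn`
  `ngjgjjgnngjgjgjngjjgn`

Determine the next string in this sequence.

Rewriting the 21 symbols of ngjgjjgnngjgjgjngjjgn one by one yields jgn ngj gj ngj gj gj ngj jgn jgn ngj gj ngj gj ngj gj jgn ngj gj gj ngj jgn; concatenated:

jgnngjgjngjgjgjngjjgnjgnngjgjngjgjngjgjjgnngjgjgjngjjgn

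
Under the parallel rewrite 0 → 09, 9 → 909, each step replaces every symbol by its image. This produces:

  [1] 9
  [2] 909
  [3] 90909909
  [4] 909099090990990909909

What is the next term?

9090990909909909099090990990909909909099090990990909909

Applying the rule to each of the 21 symbols of 909099090990990909909 gives the pieces 909 09 909 09 909 909 09 909 09 909 909 09 909 909 09 909 09 909 909 09 909, which concatenate to the answer.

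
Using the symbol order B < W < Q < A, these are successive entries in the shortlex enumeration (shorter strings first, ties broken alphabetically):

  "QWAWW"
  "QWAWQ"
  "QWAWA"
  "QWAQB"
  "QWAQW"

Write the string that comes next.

The successor of QWAQW increments the rightmost position that isn't already A and resets every position after it to B.

QWAQQ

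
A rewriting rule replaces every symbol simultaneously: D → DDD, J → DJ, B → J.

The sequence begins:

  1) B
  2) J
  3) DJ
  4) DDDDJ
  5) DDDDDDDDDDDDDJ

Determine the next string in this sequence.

φ(DDDDDDDDDDDDDJ) expands symbol-by-symbol to DDD DDD DDD DDD DDD DDD DDD DDD DDD DDD DDD DDD DDD DJ; joining the 14 pieces gives the next term.

DDDDDDDDDDDDDDDDDDDDDDDDDDDDDDDDDDDDDDDDJ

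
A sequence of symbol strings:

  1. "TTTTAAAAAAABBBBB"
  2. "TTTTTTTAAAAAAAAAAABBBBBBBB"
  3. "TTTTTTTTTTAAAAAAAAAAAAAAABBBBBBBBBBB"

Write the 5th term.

The n-th term is 3n-2 T's then 4n-1 A's then 3n-1 B's, where the shown terms are n = 2, 3, 4.
At n = 6 the blocks have lengths 16, 23, 17.

TTTTTTTTTTTTTTTTAAAAAAAAAAAAAAAAAAAAAAABBBBBBBBBBBBBBBBB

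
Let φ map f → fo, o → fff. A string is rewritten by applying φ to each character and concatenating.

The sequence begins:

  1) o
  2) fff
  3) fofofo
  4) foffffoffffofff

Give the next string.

Rewriting the 15 symbols of foffffoffffofff one by one yields fo fff fo fo fo fo fff fo fo fo fo fff fo fo fo; concatenated:

foffffofofofoffffofofofoffffofofo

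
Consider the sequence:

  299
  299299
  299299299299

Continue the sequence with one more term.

s(k+1) = s(k)·s(k) — each term doubles the last.
Doubling 299299299299:

299299299299299299299299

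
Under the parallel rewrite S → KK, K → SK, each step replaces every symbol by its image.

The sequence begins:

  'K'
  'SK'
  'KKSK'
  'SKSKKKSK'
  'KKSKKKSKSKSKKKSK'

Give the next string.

Rewriting the 16 symbols of KKSKKKSKSKSKKKSK one by one yields SK SK KK SK SK SK KK SK KK SK KK SK SK SK KK SK; concatenated:

SKSKKKSKSKSKKKSKKKSKKKSKSKSKKKSK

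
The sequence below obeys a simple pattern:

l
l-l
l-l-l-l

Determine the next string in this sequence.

l-l-l-l-l-l-l-l

Each string is two copies of the previous one joined by '-'.
One more doubling of l-l-l-l gives the answer.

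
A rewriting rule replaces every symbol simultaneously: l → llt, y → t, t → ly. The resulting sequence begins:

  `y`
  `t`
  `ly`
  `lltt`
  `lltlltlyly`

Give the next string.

Rewriting each symbol of lltlltlyly: l→llt, l→llt, t→ly, l→llt, l→llt, t→ly, l→llt, y→t, l→llt, y→t, which concatenates to llt llt ly llt llt ly llt t llt t.

lltlltlylltlltlyllttlltt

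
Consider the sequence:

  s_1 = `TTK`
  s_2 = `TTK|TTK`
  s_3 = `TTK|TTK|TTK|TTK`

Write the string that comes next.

Each string is two copies of the previous one joined by '|'.
One more doubling of TTK|TTK|TTK|TTK gives the answer.

TTK|TTK|TTK|TTK|TTK|TTK|TTK|TTK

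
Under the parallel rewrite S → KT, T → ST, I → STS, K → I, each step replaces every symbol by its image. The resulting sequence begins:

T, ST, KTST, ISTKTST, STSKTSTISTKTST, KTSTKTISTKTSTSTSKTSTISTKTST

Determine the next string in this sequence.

ISTKTSTISTSTSKTSTISTKTSTKTSTKTISTKTSTSTSKTSTISTKTST

Applying the rule to each of the 27 symbols of KTSTKTISTKTSTSTSKTSTISTKTST gives the pieces I ST KT ST I ST STS KT ST I ST KT ST KT ST KT I ST KT ST STS KT ST I ST KT ST, which concatenate to the answer.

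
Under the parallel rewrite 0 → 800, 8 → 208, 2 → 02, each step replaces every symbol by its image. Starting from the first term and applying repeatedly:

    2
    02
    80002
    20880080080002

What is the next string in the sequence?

0280020820880080020880080020880080080002

Applying the rule to each of the 14 symbols of 20880080080002 gives the pieces 02 800 208 208 800 800 208 800 800 208 800 800 800 02, which concatenate to the answer.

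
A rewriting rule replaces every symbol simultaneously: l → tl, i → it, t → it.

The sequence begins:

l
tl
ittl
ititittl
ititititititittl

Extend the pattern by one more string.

Applying the rule to each of the 16 symbols of ititititititittl gives the pieces it it it it it it it it it it it it it it it tl, which concatenate to the answer.

ititititititititititititititittl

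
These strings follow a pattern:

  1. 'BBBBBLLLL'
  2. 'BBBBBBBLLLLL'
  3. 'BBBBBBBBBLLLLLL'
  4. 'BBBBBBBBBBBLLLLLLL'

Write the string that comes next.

BBBBBBBBBBBBBLLLLLLLL

Each string has the form B^{2n-1} L^{n+1}, where the shown terms are n = 3, 4, 5, 6.
For the next term, n = 7, so the run lengths are 13, 8.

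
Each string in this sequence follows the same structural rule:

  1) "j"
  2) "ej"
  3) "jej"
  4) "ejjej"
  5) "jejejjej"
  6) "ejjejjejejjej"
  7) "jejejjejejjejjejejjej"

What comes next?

ejjejjejejjejjejejjejejjejjejejjej

From term 3 onward, concatenate the second-to-last term with the last: j·ej = jej, ej·jej = ejjej, …
The next term joins ejjejjejejjej and jejejjejejjejjejejjej.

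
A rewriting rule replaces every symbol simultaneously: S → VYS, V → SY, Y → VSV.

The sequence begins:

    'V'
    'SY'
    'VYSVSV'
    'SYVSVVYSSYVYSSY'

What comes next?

VYSVSVSYVYSSYSYVSVVYSVYSVSVSYVSVVYSVYSVSV

φ(SYVSVVYSSYVYSSY) expands symbol-by-symbol to VYS VSV SY VYS SY SY VSV VYS VYS VSV SY VSV VYS VYS VSV; joining the 15 pieces gives the next term.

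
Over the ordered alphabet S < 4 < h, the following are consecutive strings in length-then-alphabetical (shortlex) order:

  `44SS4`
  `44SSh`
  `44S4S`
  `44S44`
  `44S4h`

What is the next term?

Treat 44S4h as a base-3 numeral over the given alphabet and add one, carrying through any trailing h's.

44ShS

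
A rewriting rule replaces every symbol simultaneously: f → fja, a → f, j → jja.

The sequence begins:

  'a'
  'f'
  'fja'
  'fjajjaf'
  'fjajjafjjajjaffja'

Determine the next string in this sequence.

Rewriting the 17 symbols of fjajjafjjajjaffja one by one yields fja jja f jja jja f fja jja jja f jja jja f fja fja jja f; concatenated:

fjajjafjjajjaffjajjajjafjjajjaffjafjajjaf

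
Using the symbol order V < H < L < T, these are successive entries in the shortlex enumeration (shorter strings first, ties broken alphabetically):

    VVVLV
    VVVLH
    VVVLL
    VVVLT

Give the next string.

VVVTV

The successor of VVVLT increments the rightmost position that isn't already T and resets every position after it to V.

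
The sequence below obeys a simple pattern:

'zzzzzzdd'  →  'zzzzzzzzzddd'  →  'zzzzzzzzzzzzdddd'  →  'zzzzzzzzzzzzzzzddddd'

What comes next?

zzzzzzzzzzzzzzzzzzdddddd

Term n consists of 3n z's, followed by n d's, where the shown terms are n = 2, 3, 4, 5.
Setting n = 6 gives 18, 6 characters in each block.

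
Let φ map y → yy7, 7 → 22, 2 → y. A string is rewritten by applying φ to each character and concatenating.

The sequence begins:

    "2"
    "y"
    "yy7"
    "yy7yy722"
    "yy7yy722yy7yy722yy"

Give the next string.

yy7yy722yy7yy722yyyy7yy722yy7yy722yyyy7yy7

Applying the rule to each of the 18 symbols of yy7yy722yy7yy722yy gives the pieces yy7 yy7 22 yy7 yy7 22 y y yy7 yy7 22 yy7 yy7 22 y y yy7 yy7, which concatenate to the answer.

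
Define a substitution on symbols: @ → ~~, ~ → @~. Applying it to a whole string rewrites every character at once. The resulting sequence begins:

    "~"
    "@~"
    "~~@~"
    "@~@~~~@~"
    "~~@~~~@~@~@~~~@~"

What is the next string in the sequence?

Rewriting the 16 symbols of ~~@~~~@~@~@~~~@~ one by one yields @~ @~ ~~ @~ @~ @~ ~~ @~ ~~ @~ ~~ @~ @~ @~ ~~ @~; concatenated:

@~@~~~@~@~@~~~@~~~@~~~@~@~@~~~@~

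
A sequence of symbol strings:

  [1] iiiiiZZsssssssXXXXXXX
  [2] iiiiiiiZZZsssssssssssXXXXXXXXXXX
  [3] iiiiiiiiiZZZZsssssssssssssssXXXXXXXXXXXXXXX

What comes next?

iiiiiiiiiiiZZZZZsssssssssssssssssssXXXXXXXXXXXXXXXXXXX

Term n consists of 2n+3 i's, followed by n+1 Z's, followed by 4n+3 s's, followed by 4n+3 X's (n = 1, 2, …).
At n = 4 the blocks have lengths 11, 5, 19, 19.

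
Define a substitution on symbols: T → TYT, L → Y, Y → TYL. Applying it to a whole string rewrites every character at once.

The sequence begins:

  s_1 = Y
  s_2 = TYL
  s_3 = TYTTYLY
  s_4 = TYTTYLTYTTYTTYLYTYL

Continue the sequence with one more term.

Rewriting the 19 symbols of TYTTYLTYTTYTTYLYTYL one by one yields TYT TYL TYT TYT TYL Y TYT TYL TYT TYT TYL TYT TYT TYL Y TYL TYT TYL Y; concatenated:

TYTTYLTYTTYTTYLYTYTTYLTYTTYTTYLTYTTYTTYLYTYLTYTTYLY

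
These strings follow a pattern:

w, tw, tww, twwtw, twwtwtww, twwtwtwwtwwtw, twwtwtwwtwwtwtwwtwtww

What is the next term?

From term 3 onward, concatenate the last term with the second-to-last: tw·w = tww, tww·tw = twwtw, …
So term 8 is twwtwtwwtwwtwtwwtwtww·twwtwtwwtwwtw.

twwtwtwwtwwtwtwwtwtwwtwwtwtwwtwwtw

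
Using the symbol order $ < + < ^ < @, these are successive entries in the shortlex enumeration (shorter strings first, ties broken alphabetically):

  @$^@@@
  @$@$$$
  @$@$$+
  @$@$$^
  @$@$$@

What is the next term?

The successor of @$@$$@ increments the rightmost position that isn't already @ and resets every position after it to $.

@$@$+$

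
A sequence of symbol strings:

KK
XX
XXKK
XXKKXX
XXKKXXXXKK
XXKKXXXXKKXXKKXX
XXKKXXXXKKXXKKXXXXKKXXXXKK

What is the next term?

This is a Fibonacci-style word recurrence s(k) = s(k−1)·s(k−2): e.g. XX·KK = XXKK.
Continuing: XXKKXXXXKKXXKKXXXXKKXXXXKK · XXKKXXXXKKXXKKXX gives term 8.

XXKKXXXXKKXXKKXXXXKKXXXXKKXXKKXXXXKKXXKKXX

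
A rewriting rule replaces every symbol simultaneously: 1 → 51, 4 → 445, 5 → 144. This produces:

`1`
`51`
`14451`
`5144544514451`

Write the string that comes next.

144514454451444454451445144544514451

Replace each of the 13 characters of 5144544514451 in place — 144 51 445 445 144 445 445 144 51 445 445 144 51 — and concatenate.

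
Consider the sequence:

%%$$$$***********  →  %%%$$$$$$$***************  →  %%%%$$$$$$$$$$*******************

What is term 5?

Each string has the form %^{n} $^{3n-2} *^{4n+3}, where the shown terms are n = 2, 3, 4.
At n = 6 the blocks have lengths 6, 16, 27.

%%%%%%$$$$$$$$$$$$$$$$***************************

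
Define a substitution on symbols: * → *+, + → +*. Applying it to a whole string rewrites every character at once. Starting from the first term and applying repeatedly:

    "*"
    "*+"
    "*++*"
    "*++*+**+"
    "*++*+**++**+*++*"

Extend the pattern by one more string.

*++*+**++**+*++*+**+*++**++*+**+

Applying the rule to each of the 16 symbols of *++*+**++**+*++* gives the pieces *+ +* +* *+ +* *+ *+ +* +* *+ *+ +* *+ +* +* *+, which concatenate to the answer.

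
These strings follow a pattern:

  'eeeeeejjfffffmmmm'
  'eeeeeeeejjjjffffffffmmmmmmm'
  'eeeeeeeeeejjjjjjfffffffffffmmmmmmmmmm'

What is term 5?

The n-th term is 2n+2 e's then 2n-2 j's then 3n-1 f's then 3n-2 m's, where the shown terms are n = 2, 3, 4.
Setting n = 6 gives 14, 10, 17, 16 characters in each block.

eeeeeeeeeeeeeejjjjjjjjjjfffffffffffffffffmmmmmmmmmmmmmmmm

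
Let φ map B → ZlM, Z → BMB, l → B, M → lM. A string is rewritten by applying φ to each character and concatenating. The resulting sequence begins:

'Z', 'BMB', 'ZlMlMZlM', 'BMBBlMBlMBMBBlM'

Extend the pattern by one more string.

Rewriting the 15 symbols of BMBBlMBlMBMBBlM one by one yields ZlM lM ZlM ZlM B lM ZlM B lM ZlM lM ZlM ZlM B lM; concatenated:

ZlMlMZlMZlMBlMZlMBlMZlMlMZlMZlMBlM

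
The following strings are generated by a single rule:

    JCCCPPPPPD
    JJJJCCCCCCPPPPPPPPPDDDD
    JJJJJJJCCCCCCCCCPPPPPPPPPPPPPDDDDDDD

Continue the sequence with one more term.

JJJJJJJJJJCCCCCCCCCCCCPPPPPPPPPPPPPPPPPDDDDDDDDDD

Each string has the form J^{3n-2} C^{3n} P^{4n+1} D^{3n-2} (n = 1, 2, …).
For the next term, n = 4, so the run lengths are 10, 12, 17, 10.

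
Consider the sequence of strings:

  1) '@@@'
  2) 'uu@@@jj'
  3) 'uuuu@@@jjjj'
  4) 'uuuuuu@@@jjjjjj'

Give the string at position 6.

s(k+1) = uu·s(k)·jj, so each term gains uu as a prefix and jj as a suffix.
From uuuuuu@@@jjjjjj, 2 further steps: uuuuuu@@@jjjjjj → uuuuuuuu@@@jjjjjjjj → (answer).

uuuuuuuuuu@@@jjjjjjjjjj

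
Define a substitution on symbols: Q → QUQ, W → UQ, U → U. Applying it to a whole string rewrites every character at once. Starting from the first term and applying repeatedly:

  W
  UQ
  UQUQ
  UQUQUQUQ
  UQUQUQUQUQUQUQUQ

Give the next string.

φ(UQUQUQUQUQUQUQUQ) expands symbol-by-symbol to U QUQ U QUQ U QUQ U QUQ U QUQ U QUQ U QUQ U QUQ; joining the 16 pieces gives the next term.

UQUQUQUQUQUQUQUQUQUQUQUQUQUQUQUQ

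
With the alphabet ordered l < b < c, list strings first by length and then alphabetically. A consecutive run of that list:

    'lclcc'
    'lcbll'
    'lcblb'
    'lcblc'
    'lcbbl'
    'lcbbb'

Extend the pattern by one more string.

lcbbc

The successor of lcbbb increments the rightmost position that isn't already c and resets every position after it to l.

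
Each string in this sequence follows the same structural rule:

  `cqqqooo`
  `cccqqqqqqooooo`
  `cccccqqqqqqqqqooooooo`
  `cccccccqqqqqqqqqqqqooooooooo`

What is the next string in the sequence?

The n-th term is 2n-1 c's then 3n q's then 2n+1 o's (n = 1, 2, …).
Setting n = 5 gives 9, 15, 11 characters in each block.

cccccccccqqqqqqqqqqqqqqqooooooooooo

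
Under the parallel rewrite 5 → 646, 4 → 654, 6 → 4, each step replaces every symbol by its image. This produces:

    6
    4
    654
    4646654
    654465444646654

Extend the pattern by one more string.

Applying the rule to each of the 15 symbols of 654465444646654 gives the pieces 4 646 654 654 4 646 654 654 654 4 654 4 4 646 654, which concatenate to the answer.

46466546544646654654654465444646654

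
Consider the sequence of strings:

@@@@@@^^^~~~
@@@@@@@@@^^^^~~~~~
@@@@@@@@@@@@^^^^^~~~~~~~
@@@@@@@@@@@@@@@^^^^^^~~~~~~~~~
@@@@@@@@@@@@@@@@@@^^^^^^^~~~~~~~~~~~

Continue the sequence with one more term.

Each string has the form @^{3n} ^^{n+1} ~^{2n-1}, where the shown terms are n = 2, 3, 4, 5, 6.
Setting n = 7 gives 21, 8, 13 characters in each block.

@@@@@@@@@@@@@@@@@@@@@^^^^^^^^~~~~~~~~~~~~~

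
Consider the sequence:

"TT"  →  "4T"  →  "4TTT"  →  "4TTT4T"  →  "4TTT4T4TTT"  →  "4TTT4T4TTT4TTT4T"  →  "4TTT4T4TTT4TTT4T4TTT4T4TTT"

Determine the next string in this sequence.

This is a Fibonacci-style word recurrence s(k) = s(k−1)·s(k−2): e.g. 4T·TT = 4TTT.
So term 8 is 4TTT4T4TTT4TTT4T4TTT4T4TTT·4TTT4T4TTT4TTT4T.

4TTT4T4TTT4TTT4T4TTT4T4TTT4TTT4T4TTT4TTT4T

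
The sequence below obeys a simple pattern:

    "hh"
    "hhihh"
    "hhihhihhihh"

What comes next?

Every step duplicates the string with 'i' between the halves.
One more doubling of hhihhihhihh gives the answer.

hhihhihhihhihhihhihhihh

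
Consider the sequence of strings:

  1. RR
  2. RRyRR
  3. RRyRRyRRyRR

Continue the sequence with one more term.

s(k+1) = s(k)·y·s(k) — each term doubles the last with 'y' between the halves.
One more doubling of RRyRRyRRyRR gives the answer.

RRyRRyRRyRRyRRyRRyRRyRR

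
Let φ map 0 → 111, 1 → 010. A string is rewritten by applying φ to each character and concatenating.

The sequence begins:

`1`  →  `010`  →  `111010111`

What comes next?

Rewriting each symbol of 111010111: 1→010, 1→010, 1→010, 0→111, 1→010, 0→111, 1→010, 1→010, 1→010, which concatenates to 010 010 010 111 010 111 010 010 010.

010010010111010111010010010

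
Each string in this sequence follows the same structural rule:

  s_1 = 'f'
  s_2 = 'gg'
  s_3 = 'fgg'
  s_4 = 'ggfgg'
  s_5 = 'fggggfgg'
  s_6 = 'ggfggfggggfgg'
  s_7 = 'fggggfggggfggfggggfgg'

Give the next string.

ggfggfggggfggfggggfggggfggfggggfgg

This is a Fibonacci-style word recurrence s(k) = s(k−2)·s(k−1): e.g. f·gg = fgg.
So term 8 is ggfggfggggfgg·fggggfggggfggfggggfgg.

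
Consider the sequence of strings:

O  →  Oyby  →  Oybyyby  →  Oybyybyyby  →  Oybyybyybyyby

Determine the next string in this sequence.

Every step adds yby to the end: s(k+1) = s(k)·yby.
One more step from Oybyybyybyyby gives the answer.

Oybyybyybyybyyby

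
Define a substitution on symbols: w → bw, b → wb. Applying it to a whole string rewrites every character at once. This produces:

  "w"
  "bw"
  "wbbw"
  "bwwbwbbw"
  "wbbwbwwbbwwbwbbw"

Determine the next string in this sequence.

Rewriting the 16 symbols of wbbwbwwbbwwbwbbw one by one yields bw wb wb bw wb bw bw wb wb bw bw wb bw wb wb bw; concatenated:

bwwbwbbwwbbwbwwbwbbwbwwbbwwbwbbw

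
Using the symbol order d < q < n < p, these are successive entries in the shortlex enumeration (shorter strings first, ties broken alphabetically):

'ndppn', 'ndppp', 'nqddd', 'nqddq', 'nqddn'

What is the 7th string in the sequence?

nqdqd

Stepping forward 2 times from nqddn: nqddn → nqddp, then the target.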